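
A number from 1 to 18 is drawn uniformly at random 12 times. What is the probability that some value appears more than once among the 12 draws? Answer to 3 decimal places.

0.992

P(all 12 different) = 18/18 · 17/18 · ··· · 7/18 ≈ 0.008.
P(at least two equal) = 1 − 0.008 = 0.992.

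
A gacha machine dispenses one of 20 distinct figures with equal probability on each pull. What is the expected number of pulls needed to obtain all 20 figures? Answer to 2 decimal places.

After i distinct types are collected, each trial gives a new one with probability (20−i)/20, so the expected wait for the next new type is 20/(20−i).
E = 20/20 + 20/19 + 20/18 + 20/17 + 20/16 + 20/15 + 20/14 + 20/13 + 20/12 + 20/11 + 20/10 + 20/9 + 20/8 + 20/7 + 20/6 + 20/5 + 20/4 + 20/3 + 20/2 + 20/1 = 279175675/3879876 ≈ 71.95.

71.95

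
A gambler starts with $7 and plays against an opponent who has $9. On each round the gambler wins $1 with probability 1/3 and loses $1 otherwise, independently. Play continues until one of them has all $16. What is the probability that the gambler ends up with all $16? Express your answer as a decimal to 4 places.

0.0019

Let r = q/p = (2/3)/(1/3) = 2. The recurrence P(i) = p·P(i+1) + q·P(i−1) with P(0)=0, P(16)=1 gives P(i) = (1 − r^i)/(1 − r^16).
P(7) = (1 − (2)^7) / (1 − (2)^16) = 127/65535 ≈ 0.0019.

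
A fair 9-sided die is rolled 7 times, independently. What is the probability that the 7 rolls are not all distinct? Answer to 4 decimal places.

0.9621

P(all 7 different) = 9/9 · 8/9 · ··· · 3/9 ≈ 0.0379.
P(at least two equal) = 1 − 0.0379 = 0.9621.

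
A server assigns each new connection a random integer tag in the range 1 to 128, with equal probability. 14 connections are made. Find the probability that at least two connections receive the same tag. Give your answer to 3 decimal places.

It's easier to compute the probability that all 14 are distinct.
P(all distinct) = 128/128 · 127/128 · ··· · 115/128 ≈ 0.478.
So the probability of at least one match is 1 − 0.478 = 0.522.

0.522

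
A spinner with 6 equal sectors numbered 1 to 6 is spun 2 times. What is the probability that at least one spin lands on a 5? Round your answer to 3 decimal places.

0.306

P(no spin lands on a 5) = (5/6)^2 ≈ 0.694.
P(at least one) = 1 − 0.694 = 0.306.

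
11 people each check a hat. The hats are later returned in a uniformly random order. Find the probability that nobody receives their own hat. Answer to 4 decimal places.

This is the derangement probability: permutations of 11 with no fixed point.
D(11) = 11! · (1 − 1/1! + 1/2! − ··· + (−1)^11/11!) = 14684570.
P = 14684570/39916800 = 1468457/3991680 ≈ 0.3679.

0.3679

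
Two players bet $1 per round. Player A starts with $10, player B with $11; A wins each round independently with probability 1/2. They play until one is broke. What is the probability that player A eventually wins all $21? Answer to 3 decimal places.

With a fair step, P(i) = ½P(i−1) + ½P(i+1) with P(0)=0, P(21)=1 has the linear solution P(i) = i/21.
P(10) = 10/21 ≈ 0.476.

0.476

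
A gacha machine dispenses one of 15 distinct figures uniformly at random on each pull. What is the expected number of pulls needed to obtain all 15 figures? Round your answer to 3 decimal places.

After i distinct types are collected, each trial gives a new one with probability (15−i)/15, so the expected wait for the next new type is 15/(15−i).
E = 15/15 + 15/14 + 15/13 + 15/12 + 15/11 + 15/10 + 15/9 + 15/8 + 15/7 + 15/6 + 15/5 + 15/4 + 15/3 + 15/2 + 15/1 = 1195757/24024 ≈ 49.773.

49.773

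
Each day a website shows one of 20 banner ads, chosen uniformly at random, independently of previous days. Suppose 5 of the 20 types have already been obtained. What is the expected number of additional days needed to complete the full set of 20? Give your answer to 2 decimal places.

66.36

Starting from 5 distinct types, each trial gives a new one with probability (20−i)/20 when i types are held, so the wait for the next new type is 20/(20−i).
E = 20/15 + 20/14 + 20/13 + 20/12 + 20/11 + 20/10 + 20/9 + 20/8 + 20/7 + 20/6 + 20/5 + 20/4 + 20/3 + 20/2 + 20/1 = 1195757/18018 ≈ 66.36.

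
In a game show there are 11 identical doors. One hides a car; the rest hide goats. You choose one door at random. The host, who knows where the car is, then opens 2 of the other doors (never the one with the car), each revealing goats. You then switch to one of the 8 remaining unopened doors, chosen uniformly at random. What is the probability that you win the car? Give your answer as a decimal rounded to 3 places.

Your original door holds the car with probability 1/11, so the other 10 collectively hold it with probability 10/11.
The host can always find 2 empty doors to open, so the reveals don't change that 10/11; it is now spread over the 8 remaining unopened doors.
P(win by switching) = (10/11) · (1/8) = 5/44 ≈ 0.114.

0.114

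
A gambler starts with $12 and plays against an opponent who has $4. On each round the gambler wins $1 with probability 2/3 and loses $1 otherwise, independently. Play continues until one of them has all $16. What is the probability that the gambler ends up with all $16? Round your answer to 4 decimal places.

0.9998

Let r = q/p = (1/3)/(2/3) = 1/2. The recurrence P(i) = p·P(i+1) + q·P(i−1) with P(0)=0, P(16)=1 gives P(i) = (1 − r^i)/(1 − r^16).
P(12) = (1 − (1/2)^12) / (1 − (1/2)^16) = 4368/4369 ≈ 0.9998.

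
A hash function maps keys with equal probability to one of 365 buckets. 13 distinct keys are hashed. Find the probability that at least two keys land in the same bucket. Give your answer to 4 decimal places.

It's easier to compute the probability that all 13 are distinct.
P(all distinct) = 365/365 · 364/365 · ··· · 353/365 ≈ 0.8056.
So the probability of at least one match is 1 − 0.8056 = 0.1944.

0.1944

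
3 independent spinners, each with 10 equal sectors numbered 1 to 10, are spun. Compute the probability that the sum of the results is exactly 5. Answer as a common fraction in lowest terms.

There are 10^3 = 1000 equally likely outcomes.
The number of ordered 3-tuples from {1,…,10} summing to 5 is 6.
P(sum = 5) = 6/1000 = 3/500.

3/500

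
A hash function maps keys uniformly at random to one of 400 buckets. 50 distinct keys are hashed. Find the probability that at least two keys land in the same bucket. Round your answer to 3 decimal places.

0.959

It's easier to compute the probability that all 50 are distinct.
P(all distinct) = 400/400 · 399/400 · ··· · 351/400 ≈ 0.041.
So the probability of at least one match is 1 − 0.041 = 0.959.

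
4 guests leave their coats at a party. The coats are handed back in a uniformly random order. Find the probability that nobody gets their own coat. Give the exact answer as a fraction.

3/8

This is the derangement probability: permutations of 4 with no fixed point.
D(4) = 4! · (1 − 1/1! + 1/2! − ··· + (−1)^4/4!) = 9.
P = 9/24 = 3/8.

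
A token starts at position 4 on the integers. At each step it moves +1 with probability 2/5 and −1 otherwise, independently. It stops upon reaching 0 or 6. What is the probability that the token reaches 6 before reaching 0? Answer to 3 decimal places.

Let r = q/p = (3/5)/(2/5) = 3/2. The recurrence P(i) = p·P(i+1) + q·P(i−1) with P(0)=0, P(6)=1 gives P(i) = (1 − r^i)/(1 − r^6).
P(4) = (1 − (3/2)^4) / (1 − (3/2)^6) = 52/133 ≈ 0.391.

0.391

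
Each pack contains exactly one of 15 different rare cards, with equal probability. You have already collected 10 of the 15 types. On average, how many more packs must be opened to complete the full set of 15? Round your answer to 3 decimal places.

34.250

Starting from 10 distinct types, each trial gives a new one with probability (15−i)/15 when i types are held, so the wait for the next new type is 15/(15−i).
E = 15/5 + 15/4 + 15/3 + 15/2 + 15/1 = 137/4 ≈ 34.250.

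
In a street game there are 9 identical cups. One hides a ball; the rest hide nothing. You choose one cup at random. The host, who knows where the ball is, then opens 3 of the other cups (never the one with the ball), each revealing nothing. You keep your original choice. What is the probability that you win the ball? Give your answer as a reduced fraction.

1/9

The host can always open 3 empty cups regardless of your choice, so the reveals give no information about your original cup.
P(win by staying) = 1/9.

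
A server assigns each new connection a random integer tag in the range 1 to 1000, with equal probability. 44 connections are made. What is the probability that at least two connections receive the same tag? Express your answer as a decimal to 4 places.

It's easier to compute the probability that all 44 are distinct.
P(all distinct) = 1000/1000 · 999/1000 · ··· · 957/1000 ≈ 0.3829.
So the probability of at least one match is 1 − 0.3829 = 0.6171.

0.6171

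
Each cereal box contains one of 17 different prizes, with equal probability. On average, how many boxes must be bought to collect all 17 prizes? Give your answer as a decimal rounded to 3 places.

After i distinct types are collected, each trial gives a new one with probability (17−i)/17, so the expected wait for the next new type is 17/(17−i).
E = 17/17 + 17/16 + 17/15 + 17/14 + 17/13 + 17/12 + 17/11 + 17/10 + 17/9 + 17/8 + 17/7 + 17/6 + 17/5 + 17/4 + 17/3 + 17/2 + 17/1 = 42142223/720720 ≈ 58.472.

58.472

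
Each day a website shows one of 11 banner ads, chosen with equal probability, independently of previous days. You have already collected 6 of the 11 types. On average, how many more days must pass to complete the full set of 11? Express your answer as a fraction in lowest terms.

1507/60

Starting from 6 distinct types, each trial gives a new one with probability (11−i)/11 when i types are held, so the wait for the next new type is 11/(11−i).
E = 11/5 + 11/4 + 11/3 + 11/2 + 11/1 = 1507/60.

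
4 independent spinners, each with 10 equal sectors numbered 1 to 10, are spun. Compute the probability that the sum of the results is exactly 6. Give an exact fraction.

1/1000

There are 10^4 = 10000 equally likely outcomes.
The number of ordered 4-tuples from {1,…,10} summing to 6 is 10.
P(sum = 6) = 10/10000 = 1/1000.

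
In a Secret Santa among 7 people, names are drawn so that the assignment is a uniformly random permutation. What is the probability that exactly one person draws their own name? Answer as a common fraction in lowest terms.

Choose which one is fixed: C(7,1) = 7 ways.
The remaining 6 must have no fixed point: D(6) = 265.
P = 7·265/5040 = 53/144.

53/144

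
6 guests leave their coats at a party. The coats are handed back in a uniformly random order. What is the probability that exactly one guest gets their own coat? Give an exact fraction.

Choose which one is fixed: C(6,1) = 6 ways.
The remaining 5 must have no fixed point: D(5) = 44.
P = 6·44/720 = 11/30.

11/30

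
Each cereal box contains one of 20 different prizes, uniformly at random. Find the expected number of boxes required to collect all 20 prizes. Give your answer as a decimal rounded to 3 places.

After i distinct types are collected, each trial gives a new one with probability (20−i)/20, so the expected wait for the next new type is 20/(20−i).
E = 20/20 + 20/19 + 20/18 + 20/17 + 20/16 + 20/15 + 20/14 + 20/13 + 20/12 + 20/11 + 20/10 + 20/9 + 20/8 + 20/7 + 20/6 + 20/5 + 20/4 + 20/3 + 20/2 + 20/1 = 279175675/3879876 ≈ 71.955.

71.955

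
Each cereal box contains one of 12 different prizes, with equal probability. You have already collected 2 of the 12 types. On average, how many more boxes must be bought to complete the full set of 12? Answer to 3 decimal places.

Starting from 2 distinct types, each trial gives a new one with probability (12−i)/12 when i types are held, so the wait for the next new type is 12/(12−i).
E = 12/10 + 12/9 + 12/8 + 12/7 + 12/6 + 12/5 + 12/4 + 12/3 + 12/2 + 12/1 = 7381/210 ≈ 35.148.

35.148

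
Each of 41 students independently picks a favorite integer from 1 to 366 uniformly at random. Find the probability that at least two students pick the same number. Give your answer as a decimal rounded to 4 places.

0.9025

It's easier to compute the probability that all 41 are distinct.
P(all distinct) = 366/366 · 365/366 · ··· · 326/366 ≈ 0.0975.
So the probability of at least one match is 1 − 0.0975 = 0.9025.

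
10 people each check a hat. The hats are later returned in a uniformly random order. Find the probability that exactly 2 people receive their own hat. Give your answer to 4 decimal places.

Choose which 2 of the 10 are fixed: C(10,2) = 45 ways.
The remaining 8 must have no fixed point: D(8) = 14833.
P = 45·14833/3628800 = 2119/11520 ≈ 0.1839.

0.1839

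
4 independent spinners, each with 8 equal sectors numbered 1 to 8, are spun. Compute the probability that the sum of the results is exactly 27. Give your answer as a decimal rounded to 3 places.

0.014

There are 8^4 = 4096 equally likely outcomes.
The number of ordered 4-tuples from {1,…,8} summing to 27 is 56.
P(sum = 27) = 56/4096 = 7/512 ≈ 0.014.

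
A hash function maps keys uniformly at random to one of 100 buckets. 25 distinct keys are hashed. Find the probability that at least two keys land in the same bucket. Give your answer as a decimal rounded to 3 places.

It's easier to compute the probability that all 25 are distinct.
P(all distinct) = 100/100 · 99/100 · ··· · 76/100 ≈ 0.038.
So the probability of at least one match is 1 − 0.038 = 0.962.

0.962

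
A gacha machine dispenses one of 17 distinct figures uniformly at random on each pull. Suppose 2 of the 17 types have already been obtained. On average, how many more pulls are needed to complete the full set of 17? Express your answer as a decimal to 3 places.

Starting from 2 distinct types, each trial gives a new one with probability (17−i)/17 when i types are held, so the wait for the next new type is 17/(17−i).
E = 17/15 + 17/14 + 17/13 + 17/12 + 17/11 + 17/10 + 17/9 + 17/8 + 17/7 + 17/6 + 17/5 + 17/4 + 17/3 + 17/2 + 17/1 = 20327869/360360 ≈ 56.410.

56.410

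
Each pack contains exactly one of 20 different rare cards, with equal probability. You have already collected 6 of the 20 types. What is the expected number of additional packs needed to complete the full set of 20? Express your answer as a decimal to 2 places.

Starting from 6 distinct types, each trial gives a new one with probability (20−i)/20 when i types are held, so the wait for the next new type is 20/(20−i).
E = 20/14 + 20/13 + 20/12 + 20/11 + 20/10 + 20/9 + 20/8 + 20/7 + 20/6 + 20/5 + 20/4 + 20/3 + 20/2 + 20/1 = 1171733/18018 ≈ 65.03.

65.03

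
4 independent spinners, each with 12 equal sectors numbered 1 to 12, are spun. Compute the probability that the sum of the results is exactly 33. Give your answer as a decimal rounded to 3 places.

There are 12^4 = 20736 equally likely outcomes.
The number of ordered 4-tuples from {1,…,12} summing to 33 is 736.
P(sum = 33) = 736/20736 = 23/648 ≈ 0.035.

0.035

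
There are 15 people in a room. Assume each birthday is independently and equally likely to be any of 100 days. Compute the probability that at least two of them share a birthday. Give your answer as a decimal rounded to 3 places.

0.669

It's easier to compute the probability that all 15 are distinct.
P(all distinct) = 100/100 · 99/100 · ··· · 86/100 ≈ 0.331.
So the probability of at least one match is 1 − 0.331 = 0.669.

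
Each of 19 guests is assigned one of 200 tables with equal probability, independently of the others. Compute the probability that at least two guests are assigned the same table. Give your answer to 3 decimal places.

0.586

It's easier to compute the probability that all 19 are distinct.
P(all distinct) = 200/200 · 199/200 · ··· · 182/200 ≈ 0.414.
So the probability of at least one match is 1 − 0.414 = 0.586.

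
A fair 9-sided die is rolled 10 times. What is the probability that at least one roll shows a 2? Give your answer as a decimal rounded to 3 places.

P(no roll shows a 2) = (8/9)^10 ≈ 0.308.
P(at least one) = 1 − 0.308 = 0.692.

0.692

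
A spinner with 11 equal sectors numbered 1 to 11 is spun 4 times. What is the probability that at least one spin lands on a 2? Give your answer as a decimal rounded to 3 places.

0.317

P(no spin lands on a 2) = (10/11)^4 ≈ 0.683.
P(at least one) = 1 − 0.683 = 0.317.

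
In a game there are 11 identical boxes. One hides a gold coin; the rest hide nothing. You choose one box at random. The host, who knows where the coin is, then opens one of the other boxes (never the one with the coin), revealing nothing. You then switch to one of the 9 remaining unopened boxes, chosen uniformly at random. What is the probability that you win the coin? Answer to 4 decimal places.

0.1010

Your original box holds the coin with probability 1/11, so the other 10 collectively hold it with probability 10/11.
The host can always find an empty box to open, so this doesn't change that 10/11; it is now spread over the 9 remaining unopened boxes.
P(win by switching) = (10/11) · (1/9) = 10/99 ≈ 0.1010.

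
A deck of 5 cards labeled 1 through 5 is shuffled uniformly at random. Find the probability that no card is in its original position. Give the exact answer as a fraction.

11/30

This is the derangement probability: permutations of 5 with no fixed point.
D(5) = 5! · (1 − 1/1! + 1/2! − ··· + (−1)^5/5!) = 44.
P = 44/120 = 11/30.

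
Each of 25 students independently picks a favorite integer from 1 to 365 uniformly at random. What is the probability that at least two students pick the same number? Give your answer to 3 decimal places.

0.569

It's easier to compute the probability that all 25 are distinct.
P(all distinct) = 365/365 · 364/365 · ··· · 341/365 ≈ 0.431.
So the probability of at least one match is 1 − 0.431 = 0.569.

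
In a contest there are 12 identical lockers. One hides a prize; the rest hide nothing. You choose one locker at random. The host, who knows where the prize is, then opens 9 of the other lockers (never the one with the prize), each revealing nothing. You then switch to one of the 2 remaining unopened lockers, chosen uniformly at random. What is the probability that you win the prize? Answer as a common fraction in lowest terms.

11/24

Your original locker holds the prize with probability 1/12, so the other 11 collectively hold it with probability 11/12.
The host can always find 9 empty lockers to open, so the reveals don't change that 11/12; it is now spread over the 2 remaining unopened lockers.
P(win by switching) = (11/12) · (1/2) = 11/24.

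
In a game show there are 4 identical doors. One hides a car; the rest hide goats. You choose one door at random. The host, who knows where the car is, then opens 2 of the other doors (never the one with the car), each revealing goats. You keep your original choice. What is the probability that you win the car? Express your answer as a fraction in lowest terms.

1/4

The host can always open 2 empty doors regardless of your choice, so the reveals give no information about your original door.
P(win by staying) = 1/4.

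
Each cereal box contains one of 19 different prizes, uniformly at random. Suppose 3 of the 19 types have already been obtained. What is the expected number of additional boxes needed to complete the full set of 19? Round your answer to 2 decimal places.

64.23

Starting from 3 distinct types, each trial gives a new one with probability (19−i)/19 when i types are held, so the wait for the next new type is 19/(19−i).
E = 19/16 + 19/15 + 19/14 + 19/13 + 19/12 + 19/11 + 19/10 + 19/9 + 19/8 + 19/7 + 19/6 + 19/5 + 19/4 + 19/3 + 19/2 + 19/1 = 46294621/720720 ≈ 64.23.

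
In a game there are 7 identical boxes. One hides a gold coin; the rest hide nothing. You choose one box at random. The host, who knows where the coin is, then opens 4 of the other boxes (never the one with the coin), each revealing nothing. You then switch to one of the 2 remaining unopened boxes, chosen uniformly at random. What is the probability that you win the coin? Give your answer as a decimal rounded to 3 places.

0.429

Your original box holds the coin with probability 1/7, so the other 6 collectively hold it with probability 6/7.
The host can always find 4 empty boxes to open, so the reveals don't change that 6/7; it is now spread over the 2 remaining unopened boxes.
P(win by switching) = (6/7) · (1/2) = 3/7 ≈ 0.429.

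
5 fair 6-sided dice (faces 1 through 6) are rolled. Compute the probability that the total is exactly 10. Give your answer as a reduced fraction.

7/432

There are 6^5 = 7776 equally likely outcomes.
The number of ordered 5-tuples from {1,…,6} summing to 10 is 126.
P(sum = 10) = 126/7776 = 7/432.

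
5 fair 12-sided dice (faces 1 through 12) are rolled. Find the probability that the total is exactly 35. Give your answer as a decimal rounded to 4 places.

0.0478

There are 12^5 = 248832 equally likely outcomes.
The number of ordered 5-tuples from {1,…,12} summing to 35 is 11901.
P(sum = 35) = 11901/248832 = 3967/82944 ≈ 0.0478.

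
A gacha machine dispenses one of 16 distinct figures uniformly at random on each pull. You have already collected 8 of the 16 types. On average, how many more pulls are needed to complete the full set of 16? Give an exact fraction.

1522/35

Starting from 8 distinct types, each trial gives a new one with probability (16−i)/16 when i types are held, so the wait for the next new type is 16/(16−i).
E = 16/8 + 16/7 + 16/6 + 16/5 + 16/4 + 16/3 + 16/2 + 16/1 = 1522/35.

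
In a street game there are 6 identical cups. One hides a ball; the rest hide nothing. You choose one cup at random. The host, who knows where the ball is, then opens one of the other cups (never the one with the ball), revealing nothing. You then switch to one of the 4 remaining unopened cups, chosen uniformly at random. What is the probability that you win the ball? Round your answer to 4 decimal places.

0.2083

Your original cup holds the ball with probability 1/6, so the other 5 collectively hold it with probability 5/6.
The host can always find an empty cup to open, so this doesn't change that 5/6; it is now spread over the 4 remaining unopened cups.
P(win by switching) = (5/6) · (1/4) = 5/24 ≈ 0.2083.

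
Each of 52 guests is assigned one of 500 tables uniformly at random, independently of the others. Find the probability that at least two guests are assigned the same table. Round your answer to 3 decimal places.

0.936

It's easier to compute the probability that all 52 are distinct.
P(all distinct) = 500/500 · 499/500 · ··· · 449/500 ≈ 0.064.
So the probability of at least one match is 1 − 0.064 = 0.936.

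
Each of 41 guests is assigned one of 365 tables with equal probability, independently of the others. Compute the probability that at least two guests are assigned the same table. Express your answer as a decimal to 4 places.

It's easier to compute the probability that all 41 are distinct.
P(all distinct) = 365/365 · 364/365 · ··· · 325/365 ≈ 0.0968.
So the probability of at least one match is 1 − 0.0968 = 0.9032.

0.9032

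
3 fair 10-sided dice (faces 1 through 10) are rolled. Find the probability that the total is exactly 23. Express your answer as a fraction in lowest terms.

There are 10^3 = 1000 equally likely outcomes.
The number of ordered 3-tuples from {1,…,10} summing to 23 is 36.
P(sum = 23) = 36/1000 = 9/250.

9/250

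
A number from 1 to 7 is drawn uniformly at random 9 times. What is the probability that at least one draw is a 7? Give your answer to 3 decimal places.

P(no draw is a 7) = (6/7)^9 ≈ 0.250.
P(at least one) = 1 − 0.250 = 0.750.

0.750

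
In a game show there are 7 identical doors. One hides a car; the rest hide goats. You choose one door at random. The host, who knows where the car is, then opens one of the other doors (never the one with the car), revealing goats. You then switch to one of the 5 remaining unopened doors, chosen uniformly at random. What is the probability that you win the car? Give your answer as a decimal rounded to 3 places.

Your original door holds the car with probability 1/7, so the other 6 collectively hold it with probability 6/7.
The host can always find an empty door to open, so this doesn't change that 6/7; it is now spread over the 5 remaining unopened doors.
P(win by switching) = (6/7) · (1/5) = 6/35 ≈ 0.171.

0.171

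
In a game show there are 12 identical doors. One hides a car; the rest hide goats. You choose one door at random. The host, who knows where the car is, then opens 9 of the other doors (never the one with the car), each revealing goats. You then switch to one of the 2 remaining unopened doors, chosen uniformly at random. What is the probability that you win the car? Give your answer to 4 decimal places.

0.4583

Your original door holds the car with probability 1/12, so the other 11 collectively hold it with probability 11/12.
The host can always find 9 empty doors to open, so the reveals don't change that 11/12; it is now spread over the 2 remaining unopened doors.
P(win by switching) = (11/12) · (1/2) = 11/24 ≈ 0.4583.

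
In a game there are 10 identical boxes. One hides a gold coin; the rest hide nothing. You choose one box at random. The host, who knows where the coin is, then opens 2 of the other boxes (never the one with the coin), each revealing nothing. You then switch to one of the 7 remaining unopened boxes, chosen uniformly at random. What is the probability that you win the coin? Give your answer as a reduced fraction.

Your original box holds the coin with probability 1/10, so the other 9 collectively hold it with probability 9/10.
The host can always find 2 empty boxes to open, so the reveals don't change that 9/10; it is now spread over the 7 remaining unopened boxes.
P(win by switching) = (9/10) · (1/7) = 9/70.

9/70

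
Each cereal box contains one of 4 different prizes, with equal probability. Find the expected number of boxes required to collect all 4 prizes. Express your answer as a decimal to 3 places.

8.333

After i distinct types are collected, each trial gives a new one with probability (4−i)/4, so the expected wait for the next new type is 4/(4−i).
E = 4/4 + 4/3 + 4/2 + 4/1 = 25/3 ≈ 8.333.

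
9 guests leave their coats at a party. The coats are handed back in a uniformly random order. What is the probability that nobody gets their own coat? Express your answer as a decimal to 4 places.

0.3679

This is the derangement probability: permutations of 9 with no fixed point.
D(9) = 9! · (1 − 1/1! + 1/2! − ··· + (−1)^9/9!) = 133496.
P = 133496/362880 = 16687/45360 ≈ 0.3679.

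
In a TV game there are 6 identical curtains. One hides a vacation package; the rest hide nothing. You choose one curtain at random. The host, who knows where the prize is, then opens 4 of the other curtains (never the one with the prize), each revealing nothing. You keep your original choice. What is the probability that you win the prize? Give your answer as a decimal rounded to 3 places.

0.167

The host can always open 4 empty curtains regardless of your choice, so the reveals give no information about your original curtain.
P(win by staying) = 1/6 ≈ 0.167.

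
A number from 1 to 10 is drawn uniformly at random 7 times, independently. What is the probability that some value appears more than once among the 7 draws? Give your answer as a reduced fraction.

2936/3125

P(all 7 different) = 10/10 · 9/10 · ··· · 4/10 = 189/3125.
P(at least two equal) = 1 − 189/3125 = 2936/3125.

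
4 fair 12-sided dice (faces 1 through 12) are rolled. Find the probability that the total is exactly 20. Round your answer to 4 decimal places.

There are 12^4 = 20736 equally likely outcomes.
The number of ordered 4-tuples from {1,…,12} summing to 20 is 829.
P(sum = 20) = 829/20736 ≈ 0.0400.

0.0400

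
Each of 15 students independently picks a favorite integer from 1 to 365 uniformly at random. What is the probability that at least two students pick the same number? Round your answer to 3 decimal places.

It's easier to compute the probability that all 15 are distinct.
P(all distinct) = 365/365 · 364/365 · ··· · 351/365 ≈ 0.747.
So the probability of at least one match is 1 − 0.747 = 0.253.

0.253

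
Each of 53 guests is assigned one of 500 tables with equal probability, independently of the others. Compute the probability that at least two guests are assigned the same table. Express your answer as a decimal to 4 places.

It's easier to compute the probability that all 53 are distinct.
P(all distinct) = 500/500 · 499/500 · ··· · 448/500 ≈ 0.0574.
So the probability of at least one match is 1 − 0.0574 = 0.9426.

0.9426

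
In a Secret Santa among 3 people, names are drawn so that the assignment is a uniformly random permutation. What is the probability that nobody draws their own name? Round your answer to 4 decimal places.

0.3333

This is the derangement probability: permutations of 3 with no fixed point.
D(3) = 3! · (1 − 1/1! + 1/2! − ··· + (−1)^3/3!) = 2.
P = 2/6 = 1/3 ≈ 0.3333.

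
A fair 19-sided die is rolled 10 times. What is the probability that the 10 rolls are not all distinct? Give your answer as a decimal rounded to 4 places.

0.9453

P(all 10 different) = 19/19 · 18/19 · ··· · 10/19 ≈ 0.0547.
P(at least two equal) = 1 − 0.0547 = 0.9453.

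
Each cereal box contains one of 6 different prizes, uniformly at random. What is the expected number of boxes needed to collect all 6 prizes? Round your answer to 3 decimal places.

14.700

After i distinct types are collected, each trial gives a new one with probability (6−i)/6, so the expected wait for the next new type is 6/(6−i).
E = 6/6 + 6/5 + 6/4 + 6/3 + 6/2 + 6/1 = 147/10 ≈ 14.700.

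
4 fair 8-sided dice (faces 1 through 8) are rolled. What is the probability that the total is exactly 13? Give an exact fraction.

51/1024

There are 8^4 = 4096 equally likely outcomes.
The number of ordered 4-tuples from {1,…,8} summing to 13 is 204.
P(sum = 13) = 204/4096 = 51/1024.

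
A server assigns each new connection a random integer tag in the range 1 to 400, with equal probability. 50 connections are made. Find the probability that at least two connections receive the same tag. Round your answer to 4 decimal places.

0.9591

It's easier to compute the probability that all 50 are distinct.
P(all distinct) = 400/400 · 399/400 · ··· · 351/400 ≈ 0.0409.
So the probability of at least one match is 1 − 0.0409 = 0.9591.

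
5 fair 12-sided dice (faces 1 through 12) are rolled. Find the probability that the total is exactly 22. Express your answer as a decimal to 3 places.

0.022

There are 12^5 = 248832 equally likely outcomes.
The number of ordered 5-tuples from {1,…,12} summing to 22 is 5355.
P(sum = 22) = 5355/248832 = 595/27648 ≈ 0.022.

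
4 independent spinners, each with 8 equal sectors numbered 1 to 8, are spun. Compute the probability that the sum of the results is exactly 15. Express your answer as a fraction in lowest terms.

There are 8^4 = 4096 equally likely outcomes.
The number of ordered 4-tuples from {1,…,8} summing to 15 is 284.
P(sum = 15) = 284/4096 = 71/1024.

71/1024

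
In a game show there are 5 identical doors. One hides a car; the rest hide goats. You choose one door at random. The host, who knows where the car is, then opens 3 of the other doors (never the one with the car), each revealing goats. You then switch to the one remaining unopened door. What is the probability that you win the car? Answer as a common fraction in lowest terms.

4/5

Your original door holds the car with probability 1/5, so the other 4 collectively hold it with probability 4/5.
The host can always find 3 empty doors to open, so the reveals don't change that 4/5; it is now spread over the 1 remaining unopened door.
P(win by switching) = (4/5) · (1/1) = 4/5.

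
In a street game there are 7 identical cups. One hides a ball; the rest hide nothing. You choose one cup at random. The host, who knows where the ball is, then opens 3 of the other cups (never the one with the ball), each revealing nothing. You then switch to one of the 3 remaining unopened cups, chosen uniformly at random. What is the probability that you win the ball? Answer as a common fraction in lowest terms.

Your original cup holds the ball with probability 1/7, so the other 6 collectively hold it with probability 6/7.
The host can always find 3 empty cups to open, so the reveals don't change that 6/7; it is now spread over the 3 remaining unopened cups.
P(win by switching) = (6/7) · (1/3) = 2/7.

2/7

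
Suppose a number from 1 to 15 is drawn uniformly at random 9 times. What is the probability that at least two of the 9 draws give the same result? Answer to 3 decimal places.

0.953

P(all 9 different) = 15/15 · 14/15 · ··· · 7/15 ≈ 0.047.
P(at least two equal) = 1 − 0.047 = 0.953.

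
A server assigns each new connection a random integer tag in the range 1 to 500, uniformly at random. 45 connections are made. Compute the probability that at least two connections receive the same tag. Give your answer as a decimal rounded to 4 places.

0.8702

It's easier to compute the probability that all 45 are distinct.
P(all distinct) = 500/500 · 499/500 · ··· · 456/500 ≈ 0.1298.
So the probability of at least one match is 1 − 0.1298 = 0.8702.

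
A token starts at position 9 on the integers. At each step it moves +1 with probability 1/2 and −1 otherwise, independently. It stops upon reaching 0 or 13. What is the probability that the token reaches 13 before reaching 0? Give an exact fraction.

9/13

With a fair step, P(i) = ½P(i−1) + ½P(i+1) with P(0)=0, P(13)=1 has the linear solution P(i) = i/13.
P(9) = 9/13.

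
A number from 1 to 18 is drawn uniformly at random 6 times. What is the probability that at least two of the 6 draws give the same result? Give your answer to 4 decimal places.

0.6070

P(all 6 different) = 18/18 · 17/18 · ··· · 13/18 ≈ 0.3930.
P(at least two equal) = 1 − 0.3930 = 0.6070.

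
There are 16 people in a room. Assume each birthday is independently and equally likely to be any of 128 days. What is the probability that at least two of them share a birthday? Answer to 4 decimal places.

It's easier to compute the probability that all 16 are distinct.
P(all distinct) = 128/128 · 127/128 · ··· · 113/128 ≈ 0.3761.
So the probability of at least one match is 1 − 0.3761 = 0.6239.

0.6239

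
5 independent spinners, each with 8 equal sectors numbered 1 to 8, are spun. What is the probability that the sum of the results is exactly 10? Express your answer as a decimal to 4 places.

There are 8^5 = 32768 equally likely outcomes.
The number of ordered 5-tuples from {1,…,8} summing to 10 is 126.
P(sum = 10) = 126/32768 = 63/16384 ≈ 0.0038.

0.0038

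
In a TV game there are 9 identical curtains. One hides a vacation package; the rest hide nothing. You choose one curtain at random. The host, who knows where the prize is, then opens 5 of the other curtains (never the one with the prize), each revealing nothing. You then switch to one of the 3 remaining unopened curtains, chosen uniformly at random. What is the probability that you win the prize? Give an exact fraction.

8/27

Your original curtain holds the prize with probability 1/9, so the other 8 collectively hold it with probability 8/9.
The host can always find 5 empty curtains to open, so the reveals don't change that 8/9; it is now spread over the 3 remaining unopened curtains.
P(win by switching) = (8/9) · (1/3) = 8/27.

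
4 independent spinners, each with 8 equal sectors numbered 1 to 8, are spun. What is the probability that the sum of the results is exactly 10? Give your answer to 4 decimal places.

There are 8^4 = 4096 equally likely outcomes.
The number of ordered 4-tuples from {1,…,8} summing to 10 is 84.
P(sum = 10) = 84/4096 = 21/1024 ≈ 0.0205.

0.0205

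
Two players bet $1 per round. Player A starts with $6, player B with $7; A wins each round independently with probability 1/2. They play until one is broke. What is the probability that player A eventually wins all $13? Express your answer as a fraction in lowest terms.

With a fair step, P(i) = ½P(i−1) + ½P(i+1) with P(0)=0, P(13)=1 has the linear solution P(i) = i/13.
P(6) = 6/13.

6/13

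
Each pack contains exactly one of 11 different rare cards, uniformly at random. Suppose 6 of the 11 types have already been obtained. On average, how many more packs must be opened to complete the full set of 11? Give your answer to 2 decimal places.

Starting from 6 distinct types, each trial gives a new one with probability (11−i)/11 when i types are held, so the wait for the next new type is 11/(11−i).
E = 11/5 + 11/4 + 11/3 + 11/2 + 11/1 = 1507/60 ≈ 25.12.

25.12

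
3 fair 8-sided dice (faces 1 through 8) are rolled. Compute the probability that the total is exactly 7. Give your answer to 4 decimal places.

There are 8^3 = 512 equally likely outcomes.
The number of ordered 3-tuples from {1,…,8} summing to 7 is 15.
P(sum = 7) = 15/512 ≈ 0.0293.

0.0293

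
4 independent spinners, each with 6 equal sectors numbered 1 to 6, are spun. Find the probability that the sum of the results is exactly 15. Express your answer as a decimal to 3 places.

0.108

There are 6^4 = 1296 equally likely outcomes.
The number of ordered 4-tuples from {1,…,6} summing to 15 is 140.
P(sum = 15) = 140/1296 = 35/324 ≈ 0.108.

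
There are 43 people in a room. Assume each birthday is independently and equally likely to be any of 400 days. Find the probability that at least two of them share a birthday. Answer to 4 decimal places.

0.9039

It's easier to compute the probability that all 43 are distinct.
P(all distinct) = 400/400 · 399/400 · ··· · 358/400 ≈ 0.0961.
So the probability of at least one match is 1 − 0.0961 = 0.9039.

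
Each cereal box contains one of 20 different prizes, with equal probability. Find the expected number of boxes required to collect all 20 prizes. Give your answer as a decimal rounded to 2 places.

After i distinct types are collected, each trial gives a new one with probability (20−i)/20, so the expected wait for the next new type is 20/(20−i).
E = 20/20 + 20/19 + 20/18 + 20/17 + 20/16 + 20/15 + 20/14 + 20/13 + 20/12 + 20/11 + 20/10 + 20/9 + 20/8 + 20/7 + 20/6 + 20/5 + 20/4 + 20/3 + 20/2 + 20/1 = 279175675/3879876 ≈ 71.95.

71.95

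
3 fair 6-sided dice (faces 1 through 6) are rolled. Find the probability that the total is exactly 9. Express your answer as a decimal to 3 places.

There are 6^3 = 216 equally likely outcomes.
The number of ordered 3-tuples from {1,…,6} summing to 9 is 25.
P(sum = 9) = 25/216 ≈ 0.116.

0.116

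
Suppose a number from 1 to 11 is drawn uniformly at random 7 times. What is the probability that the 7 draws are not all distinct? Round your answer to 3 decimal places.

P(all 7 different) = 11/11 · 10/11 · ··· · 5/11 ≈ 0.085.
P(at least two equal) = 1 − 0.085 = 0.915.

0.915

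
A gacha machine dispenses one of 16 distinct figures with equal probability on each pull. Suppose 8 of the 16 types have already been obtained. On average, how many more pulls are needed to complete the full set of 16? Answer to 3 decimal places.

Starting from 8 distinct types, each trial gives a new one with probability (16−i)/16 when i types are held, so the wait for the next new type is 16/(16−i).
E = 16/8 + 16/7 + 16/6 + 16/5 + 16/4 + 16/3 + 16/2 + 16/1 = 1522/35 ≈ 43.486.

43.486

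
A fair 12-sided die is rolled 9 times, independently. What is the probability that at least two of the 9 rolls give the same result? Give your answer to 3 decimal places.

0.985

P(all 9 different) = 12/12 · 11/12 · ··· · 4/12 ≈ 0.015.
P(at least two equal) = 1 − 0.015 = 0.985.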